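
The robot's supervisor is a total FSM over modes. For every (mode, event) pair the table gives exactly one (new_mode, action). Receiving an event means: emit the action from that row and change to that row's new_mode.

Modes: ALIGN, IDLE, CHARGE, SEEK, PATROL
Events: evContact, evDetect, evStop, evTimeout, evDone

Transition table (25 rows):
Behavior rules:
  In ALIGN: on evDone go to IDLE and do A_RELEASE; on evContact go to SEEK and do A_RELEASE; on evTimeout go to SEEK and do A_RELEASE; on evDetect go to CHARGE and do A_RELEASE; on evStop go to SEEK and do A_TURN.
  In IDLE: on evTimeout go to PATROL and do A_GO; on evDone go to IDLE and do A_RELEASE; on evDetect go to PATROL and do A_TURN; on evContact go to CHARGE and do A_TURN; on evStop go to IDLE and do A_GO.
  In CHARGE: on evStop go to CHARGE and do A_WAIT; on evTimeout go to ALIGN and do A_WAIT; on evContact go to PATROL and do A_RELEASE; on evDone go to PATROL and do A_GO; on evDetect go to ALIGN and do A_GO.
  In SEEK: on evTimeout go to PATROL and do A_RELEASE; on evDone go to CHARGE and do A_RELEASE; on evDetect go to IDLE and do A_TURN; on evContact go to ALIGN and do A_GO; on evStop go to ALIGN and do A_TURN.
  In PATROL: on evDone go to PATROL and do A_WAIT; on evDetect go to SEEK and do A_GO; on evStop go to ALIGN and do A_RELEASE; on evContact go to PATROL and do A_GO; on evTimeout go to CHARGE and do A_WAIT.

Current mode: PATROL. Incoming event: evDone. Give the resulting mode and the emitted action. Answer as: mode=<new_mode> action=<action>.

mode=PATROL action=A_WAIT

current mode = PATROL; filter table to that mode:
  (PATROL, evDone) → (PATROL, A_WAIT)  ← event matches
  (PATROL, evDetect) → (SEEK, A_GO)
  (PATROL, evStop) → (ALIGN, A_RELEASE)
  (PATROL, evContact) → (PATROL, A_GO)
  (PATROL, evTimeout) → (CHARGE, A_WAIT)
event = evDone selects (PATROL, A_WAIT)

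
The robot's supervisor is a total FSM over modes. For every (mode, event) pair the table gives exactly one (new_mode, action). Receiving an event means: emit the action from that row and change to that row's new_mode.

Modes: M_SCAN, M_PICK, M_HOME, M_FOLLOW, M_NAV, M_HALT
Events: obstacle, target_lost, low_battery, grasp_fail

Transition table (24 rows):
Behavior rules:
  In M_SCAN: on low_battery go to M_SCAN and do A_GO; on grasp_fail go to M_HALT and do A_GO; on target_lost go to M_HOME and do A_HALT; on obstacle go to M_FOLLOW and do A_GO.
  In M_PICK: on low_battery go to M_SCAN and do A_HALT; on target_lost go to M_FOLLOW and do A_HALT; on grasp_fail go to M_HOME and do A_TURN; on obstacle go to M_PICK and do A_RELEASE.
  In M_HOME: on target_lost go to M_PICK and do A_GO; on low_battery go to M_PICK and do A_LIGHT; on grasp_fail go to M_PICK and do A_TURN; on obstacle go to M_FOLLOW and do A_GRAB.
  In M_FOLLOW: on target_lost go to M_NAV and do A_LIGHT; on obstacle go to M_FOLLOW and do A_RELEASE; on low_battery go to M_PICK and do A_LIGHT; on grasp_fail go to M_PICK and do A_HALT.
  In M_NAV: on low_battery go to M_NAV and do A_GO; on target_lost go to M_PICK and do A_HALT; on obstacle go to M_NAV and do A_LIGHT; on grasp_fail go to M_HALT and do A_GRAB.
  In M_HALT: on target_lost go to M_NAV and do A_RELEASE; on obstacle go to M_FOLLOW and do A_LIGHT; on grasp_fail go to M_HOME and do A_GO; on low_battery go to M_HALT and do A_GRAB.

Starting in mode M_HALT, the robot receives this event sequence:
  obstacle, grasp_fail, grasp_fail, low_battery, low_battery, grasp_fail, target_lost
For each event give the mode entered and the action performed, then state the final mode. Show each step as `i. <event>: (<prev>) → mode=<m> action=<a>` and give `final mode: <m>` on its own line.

1. obstacle: (M_HALT) → mode=M_FOLLOW action=A_LIGHT
2. grasp_fail: (M_FOLLOW) → mode=M_PICK action=A_HALT
3. grasp_fail: (M_PICK) → mode=M_HOME action=A_TURN
4. low_battery: (M_HOME) → mode=M_PICK action=A_LIGHT
5. low_battery: (M_PICK) → mode=M_SCAN action=A_HALT
6. grasp_fail: (M_SCAN) → mode=M_HALT action=A_GO
7. target_lost: (M_HALT) → mode=M_NAV action=A_RELEASE

final mode: M_NAV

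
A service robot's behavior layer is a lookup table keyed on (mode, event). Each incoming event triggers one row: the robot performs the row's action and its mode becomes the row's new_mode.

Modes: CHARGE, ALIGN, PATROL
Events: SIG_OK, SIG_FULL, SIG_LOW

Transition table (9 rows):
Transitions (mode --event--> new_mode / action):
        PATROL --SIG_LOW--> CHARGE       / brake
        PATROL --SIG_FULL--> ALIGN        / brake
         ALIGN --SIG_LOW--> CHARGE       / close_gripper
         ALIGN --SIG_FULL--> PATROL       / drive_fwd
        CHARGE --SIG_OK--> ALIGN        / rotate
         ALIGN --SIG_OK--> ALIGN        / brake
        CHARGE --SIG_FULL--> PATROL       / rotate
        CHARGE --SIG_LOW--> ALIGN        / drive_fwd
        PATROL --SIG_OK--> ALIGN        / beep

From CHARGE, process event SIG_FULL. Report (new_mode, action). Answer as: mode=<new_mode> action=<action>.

current mode = CHARGE; filter table to that mode:
  (CHARGE, SIG_OK) → (ALIGN, rotate)
  (CHARGE, SIG_FULL) → (PATROL, rotate)  ← event matches
  (CHARGE, SIG_LOW) → (ALIGN, drive_fwd)
event = SIG_FULL selects (PATROL, rotate)

mode=PATROL action=rotate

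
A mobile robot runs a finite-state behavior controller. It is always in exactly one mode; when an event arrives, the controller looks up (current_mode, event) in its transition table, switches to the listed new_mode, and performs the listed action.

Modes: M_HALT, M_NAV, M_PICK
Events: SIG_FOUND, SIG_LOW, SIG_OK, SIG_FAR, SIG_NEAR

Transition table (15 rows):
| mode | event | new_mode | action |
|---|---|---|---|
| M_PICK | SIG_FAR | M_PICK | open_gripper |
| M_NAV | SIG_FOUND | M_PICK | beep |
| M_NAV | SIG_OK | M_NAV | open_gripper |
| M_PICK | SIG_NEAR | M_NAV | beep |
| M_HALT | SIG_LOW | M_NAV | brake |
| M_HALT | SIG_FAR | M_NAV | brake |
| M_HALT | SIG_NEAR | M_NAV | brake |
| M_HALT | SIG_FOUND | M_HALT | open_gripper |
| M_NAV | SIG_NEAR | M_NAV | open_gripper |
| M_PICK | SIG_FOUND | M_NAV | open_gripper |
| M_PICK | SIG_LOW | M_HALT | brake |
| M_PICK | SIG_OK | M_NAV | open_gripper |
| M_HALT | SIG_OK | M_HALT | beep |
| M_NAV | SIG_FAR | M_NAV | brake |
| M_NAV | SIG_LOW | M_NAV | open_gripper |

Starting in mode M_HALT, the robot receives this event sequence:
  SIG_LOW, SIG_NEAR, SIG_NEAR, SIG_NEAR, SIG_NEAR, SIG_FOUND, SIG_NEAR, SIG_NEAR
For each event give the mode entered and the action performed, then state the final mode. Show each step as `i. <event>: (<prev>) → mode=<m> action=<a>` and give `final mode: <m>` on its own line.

final mode: M_NAV

1. SIG_LOW: (M_HALT) → mode=M_NAV action=brake
2. SIG_NEAR: (M_NAV) → mode=M_NAV action=open_gripper
3. SIG_NEAR: (M_NAV) → mode=M_NAV action=open_gripper
4. SIG_NEAR: (M_NAV) → mode=M_NAV action=open_gripper
5. SIG_NEAR: (M_NAV) → mode=M_NAV action=open_gripper
6. SIG_FOUND: (M_NAV) → mode=M_PICK action=beep
7. SIG_NEAR: (M_PICK) → mode=M_NAV action=beep
8. SIG_NEAR: (M_NAV) → mode=M_NAV action=open_gripper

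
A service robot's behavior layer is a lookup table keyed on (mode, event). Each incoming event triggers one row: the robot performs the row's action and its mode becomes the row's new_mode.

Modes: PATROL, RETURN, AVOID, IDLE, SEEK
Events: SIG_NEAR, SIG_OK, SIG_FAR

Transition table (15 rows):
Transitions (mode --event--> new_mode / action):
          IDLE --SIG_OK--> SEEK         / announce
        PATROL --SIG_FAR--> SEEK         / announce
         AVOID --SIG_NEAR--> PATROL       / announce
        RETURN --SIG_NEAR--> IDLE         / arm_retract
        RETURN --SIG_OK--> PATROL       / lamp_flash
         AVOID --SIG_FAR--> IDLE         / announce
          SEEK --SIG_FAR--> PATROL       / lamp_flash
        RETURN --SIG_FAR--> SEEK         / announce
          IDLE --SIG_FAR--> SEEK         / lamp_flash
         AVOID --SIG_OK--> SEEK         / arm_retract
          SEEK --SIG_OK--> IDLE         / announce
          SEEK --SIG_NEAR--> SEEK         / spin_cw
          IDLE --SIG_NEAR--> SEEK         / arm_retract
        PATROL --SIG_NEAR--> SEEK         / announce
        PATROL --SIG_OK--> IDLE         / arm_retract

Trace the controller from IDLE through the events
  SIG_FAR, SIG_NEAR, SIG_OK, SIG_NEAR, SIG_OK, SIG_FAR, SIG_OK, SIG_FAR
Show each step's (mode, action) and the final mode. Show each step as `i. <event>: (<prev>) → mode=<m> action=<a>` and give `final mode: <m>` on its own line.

1. SIG_FAR: (IDLE) → mode=SEEK action=lamp_flash
2. SIG_NEAR: (SEEK) → mode=SEEK action=spin_cw
3. SIG_OK: (SEEK) → mode=IDLE action=announce
4. SIG_NEAR: (IDLE) → mode=SEEK action=arm_retract
5. SIG_OK: (SEEK) → mode=IDLE action=announce
6. SIG_FAR: (IDLE) → mode=SEEK action=lamp_flash
7. SIG_OK: (SEEK) → mode=IDLE action=announce
8. SIG_FAR: (IDLE) → mode=SEEK action=lamp_flash

final mode: SEEK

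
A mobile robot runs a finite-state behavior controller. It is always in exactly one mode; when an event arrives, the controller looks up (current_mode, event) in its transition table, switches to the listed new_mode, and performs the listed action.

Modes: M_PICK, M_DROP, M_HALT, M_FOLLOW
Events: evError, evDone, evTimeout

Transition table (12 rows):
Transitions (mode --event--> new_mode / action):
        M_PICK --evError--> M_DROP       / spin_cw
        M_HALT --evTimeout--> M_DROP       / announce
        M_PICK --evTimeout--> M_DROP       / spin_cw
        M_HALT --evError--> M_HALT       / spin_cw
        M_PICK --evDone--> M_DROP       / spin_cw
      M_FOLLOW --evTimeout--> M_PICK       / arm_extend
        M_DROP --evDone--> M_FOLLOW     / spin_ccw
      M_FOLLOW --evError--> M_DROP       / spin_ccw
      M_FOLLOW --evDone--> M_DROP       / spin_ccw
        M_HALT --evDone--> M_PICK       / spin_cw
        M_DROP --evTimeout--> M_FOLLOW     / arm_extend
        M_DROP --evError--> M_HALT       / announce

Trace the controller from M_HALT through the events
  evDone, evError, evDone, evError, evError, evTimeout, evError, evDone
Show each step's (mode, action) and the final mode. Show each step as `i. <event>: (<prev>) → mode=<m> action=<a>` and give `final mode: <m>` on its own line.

1. evDone: (M_HALT) → mode=M_PICK action=spin_cw
2. evError: (M_PICK) → mode=M_DROP action=spin_cw
3. evDone: (M_DROP) → mode=M_FOLLOW action=spin_ccw
4. evError: (M_FOLLOW) → mode=M_DROP action=spin_ccw
5. evError: (M_DROP) → mode=M_HALT action=announce
6. evTimeout: (M_HALT) → mode=M_DROP action=announce
7. evError: (M_DROP) → mode=M_HALT action=announce
8. evDone: (M_HALT) → mode=M_PICK action=spin_cw

final mode: M_PICK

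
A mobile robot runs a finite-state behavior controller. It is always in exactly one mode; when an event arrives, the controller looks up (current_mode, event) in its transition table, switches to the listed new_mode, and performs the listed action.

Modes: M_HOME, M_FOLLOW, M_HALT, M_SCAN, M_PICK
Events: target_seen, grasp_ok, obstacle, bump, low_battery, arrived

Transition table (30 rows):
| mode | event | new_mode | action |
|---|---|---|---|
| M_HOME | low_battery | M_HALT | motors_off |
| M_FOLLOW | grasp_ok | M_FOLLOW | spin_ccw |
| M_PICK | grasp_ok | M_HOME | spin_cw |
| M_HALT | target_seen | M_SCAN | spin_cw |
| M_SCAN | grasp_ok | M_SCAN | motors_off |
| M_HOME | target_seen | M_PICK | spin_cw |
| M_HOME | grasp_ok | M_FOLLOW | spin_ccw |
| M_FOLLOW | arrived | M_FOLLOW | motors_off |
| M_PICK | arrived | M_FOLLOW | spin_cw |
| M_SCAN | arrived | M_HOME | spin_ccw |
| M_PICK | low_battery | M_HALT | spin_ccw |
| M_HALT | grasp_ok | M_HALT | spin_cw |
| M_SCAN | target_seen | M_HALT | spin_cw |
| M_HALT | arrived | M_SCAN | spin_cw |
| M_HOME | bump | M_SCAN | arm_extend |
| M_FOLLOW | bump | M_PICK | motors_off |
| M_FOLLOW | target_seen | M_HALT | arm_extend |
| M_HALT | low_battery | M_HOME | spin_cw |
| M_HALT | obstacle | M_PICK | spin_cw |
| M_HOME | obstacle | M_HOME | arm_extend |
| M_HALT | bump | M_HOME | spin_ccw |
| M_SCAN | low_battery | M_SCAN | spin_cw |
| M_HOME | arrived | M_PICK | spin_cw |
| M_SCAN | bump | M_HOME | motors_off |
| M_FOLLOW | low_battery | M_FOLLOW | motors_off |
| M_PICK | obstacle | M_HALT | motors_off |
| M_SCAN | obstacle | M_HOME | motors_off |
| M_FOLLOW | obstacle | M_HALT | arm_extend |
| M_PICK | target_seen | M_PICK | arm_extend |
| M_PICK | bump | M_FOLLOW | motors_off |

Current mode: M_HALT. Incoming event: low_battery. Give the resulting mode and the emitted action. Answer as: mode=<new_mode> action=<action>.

current mode = M_HALT; filter table to that mode:
  (M_HALT, target_seen) → (M_SCAN, spin_cw)
  (M_HALT, grasp_ok) → (M_HALT, spin_cw)
  (M_HALT, arrived) → (M_SCAN, spin_cw)
  (M_HALT, low_battery) → (M_HOME, spin_cw)  ← event matches
  (M_HALT, obstacle) → (M_PICK, spin_cw)
  (M_HALT, bump) → (M_HOME, spin_ccw)
event = low_battery selects (M_HOME, spin_cw)

mode=M_HOME action=spin_cw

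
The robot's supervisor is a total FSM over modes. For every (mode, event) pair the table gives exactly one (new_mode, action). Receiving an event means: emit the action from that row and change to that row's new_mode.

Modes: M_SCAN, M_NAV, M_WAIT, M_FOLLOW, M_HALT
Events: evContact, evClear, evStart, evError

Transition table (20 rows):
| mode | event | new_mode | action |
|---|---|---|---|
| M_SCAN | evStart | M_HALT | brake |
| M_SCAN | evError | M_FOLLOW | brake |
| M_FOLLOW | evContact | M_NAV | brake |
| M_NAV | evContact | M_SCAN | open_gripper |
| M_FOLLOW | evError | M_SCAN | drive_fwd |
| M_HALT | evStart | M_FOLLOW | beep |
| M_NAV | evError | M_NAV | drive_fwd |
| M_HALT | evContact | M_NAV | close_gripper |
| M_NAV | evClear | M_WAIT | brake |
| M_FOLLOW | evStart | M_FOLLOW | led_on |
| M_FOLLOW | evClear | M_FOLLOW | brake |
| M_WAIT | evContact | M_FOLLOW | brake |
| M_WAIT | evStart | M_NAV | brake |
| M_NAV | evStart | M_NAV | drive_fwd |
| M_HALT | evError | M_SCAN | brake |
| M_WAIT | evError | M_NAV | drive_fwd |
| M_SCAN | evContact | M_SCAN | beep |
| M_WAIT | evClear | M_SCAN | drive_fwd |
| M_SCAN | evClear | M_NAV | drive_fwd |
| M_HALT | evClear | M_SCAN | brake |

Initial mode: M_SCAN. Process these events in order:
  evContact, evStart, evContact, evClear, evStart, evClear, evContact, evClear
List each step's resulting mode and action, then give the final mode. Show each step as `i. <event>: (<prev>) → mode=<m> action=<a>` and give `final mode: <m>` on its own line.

final mode: M_FOLLOW

1. evContact: (M_SCAN) → mode=M_SCAN action=beep
2. evStart: (M_SCAN) → mode=M_HALT action=brake
3. evContact: (M_HALT) → mode=M_NAV action=close_gripper
4. evClear: (M_NAV) → mode=M_WAIT action=brake
5. evStart: (M_WAIT) → mode=M_NAV action=brake
6. evClear: (M_NAV) → mode=M_WAIT action=brake
7. evContact: (M_WAIT) → mode=M_FOLLOW action=brake
8. evClear: (M_FOLLOW) → mode=M_FOLLOW action=brake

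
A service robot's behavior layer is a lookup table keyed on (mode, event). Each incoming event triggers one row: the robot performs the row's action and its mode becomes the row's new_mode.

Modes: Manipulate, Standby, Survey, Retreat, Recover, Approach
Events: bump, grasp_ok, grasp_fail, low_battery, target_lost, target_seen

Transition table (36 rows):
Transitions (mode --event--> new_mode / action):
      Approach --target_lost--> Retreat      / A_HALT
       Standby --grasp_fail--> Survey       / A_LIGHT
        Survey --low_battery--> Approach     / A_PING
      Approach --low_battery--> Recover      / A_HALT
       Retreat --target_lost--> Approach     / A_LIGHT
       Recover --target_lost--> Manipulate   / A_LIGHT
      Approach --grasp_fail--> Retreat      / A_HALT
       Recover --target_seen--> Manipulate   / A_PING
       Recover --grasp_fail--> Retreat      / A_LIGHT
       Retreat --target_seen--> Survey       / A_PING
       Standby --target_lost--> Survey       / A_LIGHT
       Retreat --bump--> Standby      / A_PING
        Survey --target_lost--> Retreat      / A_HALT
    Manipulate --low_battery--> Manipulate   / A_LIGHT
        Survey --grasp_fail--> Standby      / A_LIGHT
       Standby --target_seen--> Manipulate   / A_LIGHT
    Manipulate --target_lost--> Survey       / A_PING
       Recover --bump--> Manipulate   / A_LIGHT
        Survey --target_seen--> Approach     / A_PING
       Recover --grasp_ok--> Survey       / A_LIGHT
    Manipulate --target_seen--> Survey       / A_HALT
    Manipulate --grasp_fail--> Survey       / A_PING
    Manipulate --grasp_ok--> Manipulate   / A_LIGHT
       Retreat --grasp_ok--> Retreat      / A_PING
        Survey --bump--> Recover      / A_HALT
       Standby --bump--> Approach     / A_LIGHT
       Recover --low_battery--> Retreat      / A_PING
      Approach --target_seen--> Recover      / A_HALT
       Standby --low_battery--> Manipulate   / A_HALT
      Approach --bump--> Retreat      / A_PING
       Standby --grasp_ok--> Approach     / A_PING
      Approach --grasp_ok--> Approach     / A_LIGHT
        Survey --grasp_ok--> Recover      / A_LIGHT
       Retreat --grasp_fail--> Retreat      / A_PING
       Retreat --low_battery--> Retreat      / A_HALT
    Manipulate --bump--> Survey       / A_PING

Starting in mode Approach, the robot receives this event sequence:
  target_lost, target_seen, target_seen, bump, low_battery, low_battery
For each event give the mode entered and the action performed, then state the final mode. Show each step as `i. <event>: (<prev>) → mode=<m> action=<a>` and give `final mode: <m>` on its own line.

final mode: Retreat

1. target_lost: (Approach) → mode=Retreat action=A_HALT
2. target_seen: (Retreat) → mode=Survey action=A_PING
3. target_seen: (Survey) → mode=Approach action=A_PING
4. bump: (Approach) → mode=Retreat action=A_PING
5. low_battery: (Retreat) → mode=Retreat action=A_HALT
6. low_battery: (Retreat) → mode=Retreat action=A_HALT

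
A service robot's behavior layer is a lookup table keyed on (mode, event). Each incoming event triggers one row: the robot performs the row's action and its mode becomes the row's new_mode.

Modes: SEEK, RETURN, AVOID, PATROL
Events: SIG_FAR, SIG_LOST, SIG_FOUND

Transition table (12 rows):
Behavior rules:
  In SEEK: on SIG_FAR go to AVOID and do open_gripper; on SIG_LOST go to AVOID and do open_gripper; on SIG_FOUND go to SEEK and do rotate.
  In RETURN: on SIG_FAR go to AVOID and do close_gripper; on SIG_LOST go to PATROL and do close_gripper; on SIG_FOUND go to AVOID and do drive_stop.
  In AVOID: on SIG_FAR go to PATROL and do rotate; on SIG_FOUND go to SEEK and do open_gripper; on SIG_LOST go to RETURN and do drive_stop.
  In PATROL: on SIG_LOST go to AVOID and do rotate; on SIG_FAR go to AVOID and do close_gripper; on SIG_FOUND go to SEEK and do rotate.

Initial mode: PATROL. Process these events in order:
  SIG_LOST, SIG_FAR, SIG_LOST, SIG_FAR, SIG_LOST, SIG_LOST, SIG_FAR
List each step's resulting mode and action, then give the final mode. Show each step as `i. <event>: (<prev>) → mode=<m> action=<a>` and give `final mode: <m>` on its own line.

1. SIG_LOST: (PATROL) → mode=AVOID action=rotate
2. SIG_FAR: (AVOID) → mode=PATROL action=rotate
3. SIG_LOST: (PATROL) → mode=AVOID action=rotate
4. SIG_FAR: (AVOID) → mode=PATROL action=rotate
5. SIG_LOST: (PATROL) → mode=AVOID action=rotate
6. SIG_LOST: (AVOID) → mode=RETURN action=drive_stop
7. SIG_FAR: (RETURN) → mode=AVOID action=close_gripper

final mode: AVOID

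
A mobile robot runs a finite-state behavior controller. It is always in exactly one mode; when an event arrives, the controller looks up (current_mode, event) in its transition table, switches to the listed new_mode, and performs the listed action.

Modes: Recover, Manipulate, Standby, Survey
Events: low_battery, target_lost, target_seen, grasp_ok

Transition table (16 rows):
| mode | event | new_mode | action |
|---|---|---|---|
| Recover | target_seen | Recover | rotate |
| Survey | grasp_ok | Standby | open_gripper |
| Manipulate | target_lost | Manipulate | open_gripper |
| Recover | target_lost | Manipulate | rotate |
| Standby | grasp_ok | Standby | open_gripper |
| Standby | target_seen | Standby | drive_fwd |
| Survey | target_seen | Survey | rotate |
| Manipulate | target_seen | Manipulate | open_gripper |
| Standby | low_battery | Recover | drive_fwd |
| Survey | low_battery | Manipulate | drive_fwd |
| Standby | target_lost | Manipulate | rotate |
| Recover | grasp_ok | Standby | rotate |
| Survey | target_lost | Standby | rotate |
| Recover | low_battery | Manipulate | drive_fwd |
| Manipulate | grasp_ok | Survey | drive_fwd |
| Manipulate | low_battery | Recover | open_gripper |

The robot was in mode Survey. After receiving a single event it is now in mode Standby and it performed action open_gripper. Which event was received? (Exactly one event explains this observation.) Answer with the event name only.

grasp_ok

try low_battery: (Survey, low_battery) → (Manipulate, drive_fwd)
try target_lost: (Survey, target_lost) → (Standby, rotate)
try target_seen: (Survey, target_seen) → (Survey, rotate)
try grasp_ok: (Survey, grasp_ok) → (Standby, open_gripper)  ← matches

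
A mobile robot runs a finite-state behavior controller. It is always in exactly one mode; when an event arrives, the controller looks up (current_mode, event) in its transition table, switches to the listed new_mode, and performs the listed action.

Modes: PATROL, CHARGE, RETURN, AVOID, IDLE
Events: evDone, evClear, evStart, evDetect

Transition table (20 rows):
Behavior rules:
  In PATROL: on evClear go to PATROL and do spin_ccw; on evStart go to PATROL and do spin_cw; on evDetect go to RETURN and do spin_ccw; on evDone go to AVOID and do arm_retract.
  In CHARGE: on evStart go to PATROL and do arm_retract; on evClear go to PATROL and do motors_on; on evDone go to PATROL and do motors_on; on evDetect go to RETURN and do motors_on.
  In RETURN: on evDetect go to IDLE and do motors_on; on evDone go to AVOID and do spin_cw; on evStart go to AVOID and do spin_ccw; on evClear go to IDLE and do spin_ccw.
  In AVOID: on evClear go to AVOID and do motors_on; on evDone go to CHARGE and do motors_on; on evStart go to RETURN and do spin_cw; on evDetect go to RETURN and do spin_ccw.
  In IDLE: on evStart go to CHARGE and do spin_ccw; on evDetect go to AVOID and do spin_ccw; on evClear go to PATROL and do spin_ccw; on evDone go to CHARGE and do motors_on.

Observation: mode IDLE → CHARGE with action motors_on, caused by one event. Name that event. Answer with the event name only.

evDone

try evDone: (IDLE, evDone) → (CHARGE, motors_on)  ← matches
try evClear: (IDLE, evClear) → (PATROL, spin_ccw)
try evStart: (IDLE, evStart) → (CHARGE, spin_ccw)
try evDetect: (IDLE, evDetect) → (AVOID, spin_ccw)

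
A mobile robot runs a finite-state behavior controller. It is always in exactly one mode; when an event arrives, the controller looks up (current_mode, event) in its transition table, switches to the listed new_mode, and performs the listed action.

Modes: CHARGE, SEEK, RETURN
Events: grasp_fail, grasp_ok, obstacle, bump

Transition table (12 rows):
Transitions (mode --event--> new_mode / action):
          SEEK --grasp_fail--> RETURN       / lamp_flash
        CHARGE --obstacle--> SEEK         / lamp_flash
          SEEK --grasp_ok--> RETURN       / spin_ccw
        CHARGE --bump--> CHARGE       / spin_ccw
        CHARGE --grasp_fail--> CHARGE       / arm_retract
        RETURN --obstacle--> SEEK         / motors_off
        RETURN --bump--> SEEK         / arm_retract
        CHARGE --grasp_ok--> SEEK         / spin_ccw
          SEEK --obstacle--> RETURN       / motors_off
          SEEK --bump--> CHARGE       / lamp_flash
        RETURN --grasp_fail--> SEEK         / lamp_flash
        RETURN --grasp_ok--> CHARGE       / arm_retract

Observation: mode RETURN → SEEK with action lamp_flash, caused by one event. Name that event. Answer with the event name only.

try grasp_fail: (RETURN, grasp_fail) → (SEEK, lamp_flash)  ← matches
try grasp_ok: (RETURN, grasp_ok) → (CHARGE, arm_retract)
try obstacle: (RETURN, obstacle) → (SEEK, motors_off)
try bump: (RETURN, bump) → (SEEK, arm_retract)

grasp_fail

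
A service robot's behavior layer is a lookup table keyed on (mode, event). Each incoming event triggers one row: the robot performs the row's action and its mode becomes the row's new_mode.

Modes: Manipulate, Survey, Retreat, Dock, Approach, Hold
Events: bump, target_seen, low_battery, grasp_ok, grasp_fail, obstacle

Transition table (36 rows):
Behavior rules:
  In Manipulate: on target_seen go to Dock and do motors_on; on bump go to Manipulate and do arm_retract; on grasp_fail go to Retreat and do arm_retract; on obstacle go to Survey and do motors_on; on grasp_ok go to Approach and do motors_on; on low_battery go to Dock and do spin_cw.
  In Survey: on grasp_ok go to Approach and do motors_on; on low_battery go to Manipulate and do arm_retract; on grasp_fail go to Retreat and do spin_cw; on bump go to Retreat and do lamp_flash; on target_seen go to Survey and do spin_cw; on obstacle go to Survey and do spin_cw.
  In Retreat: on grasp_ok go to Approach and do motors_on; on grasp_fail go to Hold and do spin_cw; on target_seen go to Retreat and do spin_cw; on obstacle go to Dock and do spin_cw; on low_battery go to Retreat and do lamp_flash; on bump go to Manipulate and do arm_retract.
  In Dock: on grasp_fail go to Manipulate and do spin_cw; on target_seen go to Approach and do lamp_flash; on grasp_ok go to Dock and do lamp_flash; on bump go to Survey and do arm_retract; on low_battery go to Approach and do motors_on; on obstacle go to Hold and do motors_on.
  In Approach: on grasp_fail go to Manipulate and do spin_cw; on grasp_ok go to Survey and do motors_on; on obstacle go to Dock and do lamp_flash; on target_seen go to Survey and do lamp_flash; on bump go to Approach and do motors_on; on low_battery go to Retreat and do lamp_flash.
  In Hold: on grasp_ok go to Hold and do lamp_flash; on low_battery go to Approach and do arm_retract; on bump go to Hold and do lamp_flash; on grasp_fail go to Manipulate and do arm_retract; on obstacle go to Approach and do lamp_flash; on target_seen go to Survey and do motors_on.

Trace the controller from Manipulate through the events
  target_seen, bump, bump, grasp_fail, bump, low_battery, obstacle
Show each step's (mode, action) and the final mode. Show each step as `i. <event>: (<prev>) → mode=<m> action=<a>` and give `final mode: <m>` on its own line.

final mode: Dock

1. target_seen: (Manipulate) → mode=Dock action=motors_on
2. bump: (Dock) → mode=Survey action=arm_retract
3. bump: (Survey) → mode=Retreat action=lamp_flash
4. grasp_fail: (Retreat) → mode=Hold action=spin_cw
5. bump: (Hold) → mode=Hold action=lamp_flash
6. low_battery: (Hold) → mode=Approach action=arm_retract
7. obstacle: (Approach) → mode=Dock action=lamp_flash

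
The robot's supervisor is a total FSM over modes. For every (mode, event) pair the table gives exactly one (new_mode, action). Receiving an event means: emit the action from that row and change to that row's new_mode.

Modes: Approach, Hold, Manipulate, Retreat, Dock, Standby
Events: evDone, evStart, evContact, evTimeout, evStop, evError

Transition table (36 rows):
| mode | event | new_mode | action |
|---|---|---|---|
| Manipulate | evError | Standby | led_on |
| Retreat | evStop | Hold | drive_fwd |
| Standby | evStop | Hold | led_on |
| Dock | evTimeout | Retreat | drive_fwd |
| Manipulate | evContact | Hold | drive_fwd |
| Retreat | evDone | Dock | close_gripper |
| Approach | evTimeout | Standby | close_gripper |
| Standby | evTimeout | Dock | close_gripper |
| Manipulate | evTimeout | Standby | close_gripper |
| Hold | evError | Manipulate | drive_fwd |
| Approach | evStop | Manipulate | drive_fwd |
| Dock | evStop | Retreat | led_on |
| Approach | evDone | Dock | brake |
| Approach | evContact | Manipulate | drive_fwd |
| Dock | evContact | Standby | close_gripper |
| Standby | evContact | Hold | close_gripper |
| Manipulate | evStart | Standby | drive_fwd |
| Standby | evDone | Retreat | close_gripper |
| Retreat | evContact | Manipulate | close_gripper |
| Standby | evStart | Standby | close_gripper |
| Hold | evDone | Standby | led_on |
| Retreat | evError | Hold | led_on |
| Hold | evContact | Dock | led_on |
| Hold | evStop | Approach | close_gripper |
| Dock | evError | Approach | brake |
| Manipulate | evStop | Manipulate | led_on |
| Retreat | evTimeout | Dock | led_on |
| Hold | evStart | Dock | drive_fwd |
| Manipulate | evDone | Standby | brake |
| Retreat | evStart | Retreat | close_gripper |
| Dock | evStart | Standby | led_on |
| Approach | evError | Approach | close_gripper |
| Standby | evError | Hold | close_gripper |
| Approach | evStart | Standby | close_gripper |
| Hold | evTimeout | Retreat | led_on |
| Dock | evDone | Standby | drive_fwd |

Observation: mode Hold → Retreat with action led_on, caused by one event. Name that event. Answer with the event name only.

evTimeout

try evDone: (Hold, evDone) → (Standby, led_on)
try evStart: (Hold, evStart) → (Dock, drive_fwd)
try evContact: (Hold, evContact) → (Dock, led_on)
try evTimeout: (Hold, evTimeout) → (Retreat, led_on)  ← matches
try evStop: (Hold, evStop) → (Approach, close_gripper)
try evError: (Hold, evError) → (Manipulate, drive_fwd)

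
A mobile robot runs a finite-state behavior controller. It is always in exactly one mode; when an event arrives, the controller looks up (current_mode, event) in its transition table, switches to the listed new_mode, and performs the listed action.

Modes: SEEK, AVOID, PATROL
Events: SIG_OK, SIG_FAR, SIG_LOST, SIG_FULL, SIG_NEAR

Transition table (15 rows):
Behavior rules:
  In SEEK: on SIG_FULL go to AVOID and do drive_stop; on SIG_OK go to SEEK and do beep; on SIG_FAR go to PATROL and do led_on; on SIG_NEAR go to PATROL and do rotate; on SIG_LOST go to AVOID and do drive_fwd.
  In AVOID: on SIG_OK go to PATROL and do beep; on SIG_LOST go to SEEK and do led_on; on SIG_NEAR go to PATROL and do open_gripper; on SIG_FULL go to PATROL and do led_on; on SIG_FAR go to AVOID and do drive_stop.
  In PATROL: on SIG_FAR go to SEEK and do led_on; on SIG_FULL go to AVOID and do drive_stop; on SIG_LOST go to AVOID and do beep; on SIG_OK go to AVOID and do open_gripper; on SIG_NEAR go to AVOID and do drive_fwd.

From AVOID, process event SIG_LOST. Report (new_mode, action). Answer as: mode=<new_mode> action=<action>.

mode=SEEK action=led_on

current mode = AVOID; filter table to that mode:
  (AVOID, SIG_OK) → (PATROL, beep)
  (AVOID, SIG_LOST) → (SEEK, led_on)  ← event matches
  (AVOID, SIG_NEAR) → (PATROL, open_gripper)
  (AVOID, SIG_FULL) → (PATROL, led_on)
  (AVOID, SIG_FAR) → (AVOID, drive_stop)
event = SIG_LOST selects (SEEK, led_on)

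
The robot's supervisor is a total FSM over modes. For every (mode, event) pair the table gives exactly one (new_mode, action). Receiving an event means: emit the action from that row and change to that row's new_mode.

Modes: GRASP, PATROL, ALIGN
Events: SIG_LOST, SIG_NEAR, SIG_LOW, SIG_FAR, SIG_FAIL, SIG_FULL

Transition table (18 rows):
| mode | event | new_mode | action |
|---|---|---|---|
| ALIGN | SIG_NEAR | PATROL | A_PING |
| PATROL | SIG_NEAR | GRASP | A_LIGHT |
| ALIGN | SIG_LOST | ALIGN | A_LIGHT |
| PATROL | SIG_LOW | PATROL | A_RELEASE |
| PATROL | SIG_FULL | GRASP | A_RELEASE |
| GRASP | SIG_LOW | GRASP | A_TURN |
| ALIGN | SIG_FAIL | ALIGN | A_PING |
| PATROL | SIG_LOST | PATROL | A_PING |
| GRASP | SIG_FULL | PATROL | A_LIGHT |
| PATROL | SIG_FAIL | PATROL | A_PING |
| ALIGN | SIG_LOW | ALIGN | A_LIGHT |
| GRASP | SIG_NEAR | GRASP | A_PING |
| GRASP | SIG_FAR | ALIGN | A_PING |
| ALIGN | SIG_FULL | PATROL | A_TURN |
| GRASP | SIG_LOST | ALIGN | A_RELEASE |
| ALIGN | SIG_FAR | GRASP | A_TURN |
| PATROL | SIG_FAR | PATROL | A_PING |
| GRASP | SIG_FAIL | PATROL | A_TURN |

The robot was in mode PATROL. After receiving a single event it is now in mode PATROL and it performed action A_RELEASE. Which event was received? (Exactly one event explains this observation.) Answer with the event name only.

SIG_LOW

try SIG_LOST: (PATROL, SIG_LOST) → (PATROL, A_PING)
try SIG_NEAR: (PATROL, SIG_NEAR) → (GRASP, A_LIGHT)
try SIG_LOW: (PATROL, SIG_LOW) → (PATROL, A_RELEASE)  ← matches
try SIG_FAR: (PATROL, SIG_FAR) → (PATROL, A_PING)
try SIG_FAIL: (PATROL, SIG_FAIL) → (PATROL, A_PING)
try SIG_FULL: (PATROL, SIG_FULL) → (GRASP, A_RELEASE)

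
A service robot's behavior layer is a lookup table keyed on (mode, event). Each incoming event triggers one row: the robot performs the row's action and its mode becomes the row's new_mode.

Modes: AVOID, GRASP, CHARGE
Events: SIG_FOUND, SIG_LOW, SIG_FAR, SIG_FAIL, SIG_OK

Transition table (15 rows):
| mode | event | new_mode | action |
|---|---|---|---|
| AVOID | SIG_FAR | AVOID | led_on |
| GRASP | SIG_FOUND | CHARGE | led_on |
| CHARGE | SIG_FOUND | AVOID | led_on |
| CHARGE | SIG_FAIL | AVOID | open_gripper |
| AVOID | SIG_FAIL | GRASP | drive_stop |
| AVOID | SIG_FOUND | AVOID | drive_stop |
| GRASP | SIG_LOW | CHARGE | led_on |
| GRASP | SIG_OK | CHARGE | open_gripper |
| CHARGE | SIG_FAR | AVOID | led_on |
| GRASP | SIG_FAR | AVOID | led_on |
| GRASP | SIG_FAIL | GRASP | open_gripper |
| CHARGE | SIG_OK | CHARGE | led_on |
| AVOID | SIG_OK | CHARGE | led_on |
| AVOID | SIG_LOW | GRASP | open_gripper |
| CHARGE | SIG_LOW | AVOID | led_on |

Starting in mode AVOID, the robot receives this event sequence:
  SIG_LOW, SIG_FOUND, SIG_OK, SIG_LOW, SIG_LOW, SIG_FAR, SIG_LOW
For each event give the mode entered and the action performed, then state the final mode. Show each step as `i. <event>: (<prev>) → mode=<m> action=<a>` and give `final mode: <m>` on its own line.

1. SIG_LOW: (AVOID) → mode=GRASP action=open_gripper
2. SIG_FOUND: (GRASP) → mode=CHARGE action=led_on
3. SIG_OK: (CHARGE) → mode=CHARGE action=led_on
4. SIG_LOW: (CHARGE) → mode=AVOID action=led_on
5. SIG_LOW: (AVOID) → mode=GRASP action=open_gripper
6. SIG_FAR: (GRASP) → mode=AVOID action=led_on
7. SIG_LOW: (AVOID) → mode=GRASP action=open_gripper

final mode: GRASP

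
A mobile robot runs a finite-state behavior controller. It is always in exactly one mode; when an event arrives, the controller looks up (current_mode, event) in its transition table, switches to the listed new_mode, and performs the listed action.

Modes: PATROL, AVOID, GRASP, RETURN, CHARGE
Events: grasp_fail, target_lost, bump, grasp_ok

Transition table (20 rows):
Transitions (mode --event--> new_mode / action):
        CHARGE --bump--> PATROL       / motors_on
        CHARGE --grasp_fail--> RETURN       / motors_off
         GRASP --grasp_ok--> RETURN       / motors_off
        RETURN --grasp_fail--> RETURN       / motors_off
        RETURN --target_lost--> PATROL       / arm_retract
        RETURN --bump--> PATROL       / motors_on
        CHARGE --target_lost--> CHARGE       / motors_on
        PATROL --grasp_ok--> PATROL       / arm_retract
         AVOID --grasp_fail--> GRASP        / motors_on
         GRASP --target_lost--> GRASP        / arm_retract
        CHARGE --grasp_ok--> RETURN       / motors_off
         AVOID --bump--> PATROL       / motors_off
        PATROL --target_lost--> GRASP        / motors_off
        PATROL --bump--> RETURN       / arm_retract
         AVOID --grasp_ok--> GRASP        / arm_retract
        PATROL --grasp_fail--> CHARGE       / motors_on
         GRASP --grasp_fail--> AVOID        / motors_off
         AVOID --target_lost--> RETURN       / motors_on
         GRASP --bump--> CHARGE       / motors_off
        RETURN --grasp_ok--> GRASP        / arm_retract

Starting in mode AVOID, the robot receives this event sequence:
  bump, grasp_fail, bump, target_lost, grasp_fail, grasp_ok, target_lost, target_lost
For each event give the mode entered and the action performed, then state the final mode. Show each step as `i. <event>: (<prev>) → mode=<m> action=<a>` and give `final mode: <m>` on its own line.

1. bump: (AVOID) → mode=PATROL action=motors_off
2. grasp_fail: (PATROL) → mode=CHARGE action=motors_on
3. bump: (CHARGE) → mode=PATROL action=motors_on
4. target_lost: (PATROL) → mode=GRASP action=motors_off
5. grasp_fail: (GRASP) → mode=AVOID action=motors_off
6. grasp_ok: (AVOID) → mode=GRASP action=arm_retract
7. target_lost: (GRASP) → mode=GRASP action=arm_retract
8. target_lost: (GRASP) → mode=GRASP action=arm_retract

final mode: GRASP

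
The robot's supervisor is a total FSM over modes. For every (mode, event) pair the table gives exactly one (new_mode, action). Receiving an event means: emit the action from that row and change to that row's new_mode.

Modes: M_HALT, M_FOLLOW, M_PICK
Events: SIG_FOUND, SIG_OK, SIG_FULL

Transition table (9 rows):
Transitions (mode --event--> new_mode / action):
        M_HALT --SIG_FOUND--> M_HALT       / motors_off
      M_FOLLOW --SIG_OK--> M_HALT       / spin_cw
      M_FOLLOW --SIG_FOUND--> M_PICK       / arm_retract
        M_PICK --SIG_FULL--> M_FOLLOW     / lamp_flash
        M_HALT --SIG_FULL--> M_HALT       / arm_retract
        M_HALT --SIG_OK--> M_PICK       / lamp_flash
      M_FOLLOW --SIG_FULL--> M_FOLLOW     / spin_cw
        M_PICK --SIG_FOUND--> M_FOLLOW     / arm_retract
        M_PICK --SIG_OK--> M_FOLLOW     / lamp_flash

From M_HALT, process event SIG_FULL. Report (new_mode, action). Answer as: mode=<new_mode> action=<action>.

current mode = M_HALT; filter table to that mode:
  (M_HALT, SIG_FOUND) → (M_HALT, motors_off)
  (M_HALT, SIG_FULL) → (M_HALT, arm_retract)  ← event matches
  (M_HALT, SIG_OK) → (M_PICK, lamp_flash)
event = SIG_FULL selects (M_HALT, arm_retract)

mode=M_HALT action=arm_retract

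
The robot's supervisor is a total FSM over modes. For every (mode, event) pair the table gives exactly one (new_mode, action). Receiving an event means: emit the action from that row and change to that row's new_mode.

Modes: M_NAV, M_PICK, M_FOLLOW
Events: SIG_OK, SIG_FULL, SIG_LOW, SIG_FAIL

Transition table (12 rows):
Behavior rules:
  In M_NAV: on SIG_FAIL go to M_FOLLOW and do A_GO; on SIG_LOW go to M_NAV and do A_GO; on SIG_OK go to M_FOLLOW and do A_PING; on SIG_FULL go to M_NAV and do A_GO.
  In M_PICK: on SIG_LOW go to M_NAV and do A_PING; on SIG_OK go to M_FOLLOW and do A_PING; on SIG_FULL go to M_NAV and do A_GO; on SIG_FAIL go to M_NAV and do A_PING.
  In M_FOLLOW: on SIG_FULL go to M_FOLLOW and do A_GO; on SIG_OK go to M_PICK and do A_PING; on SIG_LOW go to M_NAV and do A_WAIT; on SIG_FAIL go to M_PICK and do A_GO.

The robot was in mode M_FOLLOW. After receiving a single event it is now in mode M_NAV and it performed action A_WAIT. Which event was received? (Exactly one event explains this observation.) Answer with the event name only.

SIG_LOW

try SIG_OK: (M_FOLLOW, SIG_OK) → (M_PICK, A_PING)
try SIG_FULL: (M_FOLLOW, SIG_FULL) → (M_FOLLOW, A_GO)
try SIG_LOW: (M_FOLLOW, SIG_LOW) → (M_NAV, A_WAIT)  ← matches
try SIG_FAIL: (M_FOLLOW, SIG_FAIL) → (M_PICK, A_GO)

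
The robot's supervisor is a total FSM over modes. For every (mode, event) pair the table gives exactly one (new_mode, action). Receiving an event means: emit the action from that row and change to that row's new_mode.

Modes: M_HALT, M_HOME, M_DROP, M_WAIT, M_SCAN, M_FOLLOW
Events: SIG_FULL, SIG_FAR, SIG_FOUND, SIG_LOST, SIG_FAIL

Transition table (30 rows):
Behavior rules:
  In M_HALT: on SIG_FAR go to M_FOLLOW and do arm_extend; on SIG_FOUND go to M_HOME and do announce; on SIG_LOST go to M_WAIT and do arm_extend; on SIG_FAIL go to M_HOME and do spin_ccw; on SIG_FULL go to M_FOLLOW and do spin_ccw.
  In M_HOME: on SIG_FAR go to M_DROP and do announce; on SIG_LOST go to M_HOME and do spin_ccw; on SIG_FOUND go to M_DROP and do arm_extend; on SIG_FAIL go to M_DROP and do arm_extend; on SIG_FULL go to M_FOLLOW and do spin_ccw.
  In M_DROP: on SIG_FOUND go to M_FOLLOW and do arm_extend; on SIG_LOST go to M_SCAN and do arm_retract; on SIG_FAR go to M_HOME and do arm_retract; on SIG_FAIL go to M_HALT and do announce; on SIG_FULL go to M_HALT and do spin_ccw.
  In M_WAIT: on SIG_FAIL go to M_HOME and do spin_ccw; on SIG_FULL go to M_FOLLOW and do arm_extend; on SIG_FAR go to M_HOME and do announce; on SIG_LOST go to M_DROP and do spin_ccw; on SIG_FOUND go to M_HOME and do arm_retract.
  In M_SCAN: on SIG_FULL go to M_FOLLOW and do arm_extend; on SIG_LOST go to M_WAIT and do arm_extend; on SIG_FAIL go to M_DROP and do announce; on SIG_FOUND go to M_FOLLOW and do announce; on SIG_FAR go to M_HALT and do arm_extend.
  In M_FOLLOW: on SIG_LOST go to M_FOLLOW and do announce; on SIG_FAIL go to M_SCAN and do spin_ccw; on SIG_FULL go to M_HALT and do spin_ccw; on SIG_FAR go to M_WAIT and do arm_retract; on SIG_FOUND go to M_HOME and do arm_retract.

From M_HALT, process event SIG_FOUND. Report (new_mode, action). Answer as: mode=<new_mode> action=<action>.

mode=M_HOME action=announce

current mode = M_HALT; filter table to that mode:
  (M_HALT, SIG_FAR) → (M_FOLLOW, arm_extend)
  (M_HALT, SIG_FOUND) → (M_HOME, announce)  ← event matches
  (M_HALT, SIG_LOST) → (M_WAIT, arm_extend)
  (M_HALT, SIG_FAIL) → (M_HOME, spin_ccw)
  (M_HALT, SIG_FULL) → (M_FOLLOW, spin_ccw)
event = SIG_FOUND selects (M_HOME, announce)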